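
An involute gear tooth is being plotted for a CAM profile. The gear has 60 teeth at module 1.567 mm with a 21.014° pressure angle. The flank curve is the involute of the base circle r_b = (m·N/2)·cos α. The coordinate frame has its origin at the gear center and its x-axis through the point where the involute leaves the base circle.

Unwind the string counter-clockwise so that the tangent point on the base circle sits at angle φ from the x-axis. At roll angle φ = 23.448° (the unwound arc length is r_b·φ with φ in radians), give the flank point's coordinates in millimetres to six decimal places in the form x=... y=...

x=47.405890 y=0.985913

pitch radius r_p = m·N/2 = 1.567·60/2 = 47.010000
base radius r_b = r_p·cos α = 47.010000·cos 21.014° = 43.883498
roll angle φ = 23.448° = 0.40924480 rad
x = r_b·(cos φ + φ·sin φ) = 43.883498·(0.91742159 + 0.40924480·0.39791661) = 47.405890
y = r_b·(sin φ − φ·cos φ) = 43.883498·(0.39791661 − 0.40924480·0.91742159) = 0.985913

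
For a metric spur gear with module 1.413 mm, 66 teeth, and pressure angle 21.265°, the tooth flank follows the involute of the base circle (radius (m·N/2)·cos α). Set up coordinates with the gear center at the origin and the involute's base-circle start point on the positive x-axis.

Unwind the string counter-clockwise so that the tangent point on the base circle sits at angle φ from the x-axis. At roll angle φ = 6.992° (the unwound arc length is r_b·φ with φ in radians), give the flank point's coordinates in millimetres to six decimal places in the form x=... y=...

x=43.776528 y=0.026284

pitch radius r_p = m·N/2 = 1.413·66/2 = 46.629000
base radius r_b = r_p·cos α = 46.629000·cos 21.265° = 43.454169
roll angle φ = 6.992° = 0.12203342 rad
x = r_b·(cos φ + φ·sin φ) = 43.454169·(0.99256316 + 0.12203342·0.12173076) = 43.776528
y = r_b·(sin φ − φ·cos φ) = 43.454169·(0.12173076 − 0.12203342·0.99256316) = 0.026284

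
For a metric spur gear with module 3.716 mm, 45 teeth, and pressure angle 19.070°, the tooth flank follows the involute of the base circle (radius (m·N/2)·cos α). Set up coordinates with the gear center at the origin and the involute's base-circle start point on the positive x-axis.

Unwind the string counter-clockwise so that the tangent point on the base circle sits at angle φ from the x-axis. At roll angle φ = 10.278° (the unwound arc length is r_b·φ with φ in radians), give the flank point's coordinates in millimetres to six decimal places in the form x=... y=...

x=80.282697 y=0.151560

pitch radius r_p = m·N/2 = 3.716·45/2 = 83.610000
base radius r_b = r_p·cos α = 83.610000·cos 19.070° = 79.021493
roll angle φ = 10.278° = 0.17938494 rad
x = r_b·(cos φ + φ·sin φ) = 79.021493·(0.98395362 + 0.17938494·0.17842442) = 80.282697
y = r_b·(sin φ − φ·cos φ) = 79.021493·(0.17842442 − 0.17938494·0.98395362) = 0.151560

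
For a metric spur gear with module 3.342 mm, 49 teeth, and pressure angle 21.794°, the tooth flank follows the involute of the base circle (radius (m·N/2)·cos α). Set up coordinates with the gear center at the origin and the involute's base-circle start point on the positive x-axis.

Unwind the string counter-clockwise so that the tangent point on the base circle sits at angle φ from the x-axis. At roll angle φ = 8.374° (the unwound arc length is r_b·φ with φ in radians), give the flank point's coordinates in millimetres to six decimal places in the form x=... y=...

pitch radius r_p = m·N/2 = 3.342·49/2 = 81.879000
base radius r_b = r_p·cos α = 81.879000·cos 21.794° = 76.026675
roll angle φ = 8.374° = 0.14615387 rad
x = r_b·(cos φ + φ·sin φ) = 76.026675·(0.98933852 + 0.14615387·0.14563410) = 76.834345
y = r_b·(sin φ − φ·cos φ) = 76.026675·(0.14563410 − 0.14615387·0.98933852) = 0.078949

x=76.834345 y=0.078949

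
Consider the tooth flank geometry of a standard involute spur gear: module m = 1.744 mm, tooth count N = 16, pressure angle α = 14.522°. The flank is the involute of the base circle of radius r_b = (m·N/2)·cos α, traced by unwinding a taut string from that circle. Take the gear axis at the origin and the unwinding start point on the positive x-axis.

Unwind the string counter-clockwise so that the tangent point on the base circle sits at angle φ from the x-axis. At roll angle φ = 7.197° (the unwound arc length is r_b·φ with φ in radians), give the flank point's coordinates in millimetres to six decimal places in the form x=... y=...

x=13.612386 y=0.008909

pitch radius r_p = m·N/2 = 1.744·16/2 = 13.952000
base radius r_b = r_p·cos α = 13.952000·cos 14.522° = 13.506254
roll angle φ = 7.197° = 0.12561135 rad
x = r_b·(cos φ + φ·sin φ) = 13.506254·(0.99212126 + 0.12561135·0.12528129) = 13.612386
y = r_b·(sin φ − φ·cos φ) = 13.506254·(0.12528129 − 0.12561135·0.99212126) = 0.008909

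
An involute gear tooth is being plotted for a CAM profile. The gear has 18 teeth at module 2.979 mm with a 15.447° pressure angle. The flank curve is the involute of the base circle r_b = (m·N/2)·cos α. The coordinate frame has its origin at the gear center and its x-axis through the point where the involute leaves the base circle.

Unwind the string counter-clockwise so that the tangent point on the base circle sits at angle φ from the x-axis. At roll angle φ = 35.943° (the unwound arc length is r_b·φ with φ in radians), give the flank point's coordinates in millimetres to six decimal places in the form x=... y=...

pitch radius r_p = m·N/2 = 2.979·18/2 = 26.811000
base radius r_b = r_p·cos α = 26.811000·cos 15.447° = 25.842513
roll angle φ = 35.943° = 0.62732369 rad
x = r_b·(cos φ + φ·sin φ) = 25.842513·(0.80960134 + 0.62732369·0.58698012) = 30.438032
y = r_b·(sin φ − φ·cos φ) = 25.842513·(0.58698012 − 0.62732369·0.80960134) = 2.044091

x=30.438032 y=2.044091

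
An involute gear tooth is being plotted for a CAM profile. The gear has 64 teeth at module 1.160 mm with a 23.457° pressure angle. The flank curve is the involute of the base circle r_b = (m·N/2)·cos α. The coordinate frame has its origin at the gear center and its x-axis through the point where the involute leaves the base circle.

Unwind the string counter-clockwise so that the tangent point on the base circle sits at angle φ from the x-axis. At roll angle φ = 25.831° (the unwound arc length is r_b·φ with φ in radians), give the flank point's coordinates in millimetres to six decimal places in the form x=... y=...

pitch radius r_p = m·N/2 = 1.160·64/2 = 37.120000
base radius r_b = r_p·cos α = 37.120000·cos 23.457° = 34.052369
roll angle φ = 25.831° = 0.45083600 rad
x = r_b·(cos φ + φ·sin φ) = 34.052369·(0.90008316 + 0.45083600·0.43571815) = 37.339123
y = r_b·(sin φ − φ·cos φ) = 34.052369·(0.43571815 − 0.45083600·0.90008316) = 1.019128

x=37.339123 y=1.019128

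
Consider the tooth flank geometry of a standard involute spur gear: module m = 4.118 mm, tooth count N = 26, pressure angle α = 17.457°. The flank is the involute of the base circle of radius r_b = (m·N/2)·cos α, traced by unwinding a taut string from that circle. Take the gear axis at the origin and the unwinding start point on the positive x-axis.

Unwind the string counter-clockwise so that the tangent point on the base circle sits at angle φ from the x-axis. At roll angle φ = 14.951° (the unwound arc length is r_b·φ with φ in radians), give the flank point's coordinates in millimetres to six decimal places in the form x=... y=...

pitch radius r_p = m·N/2 = 4.118·26/2 = 53.534000
base radius r_b = r_p·cos α = 53.534000·cos 17.457° = 51.068350
roll angle φ = 14.951° = 0.26094418 rad
x = r_b·(cos φ + φ·sin φ) = 51.068350·(0.96614682 + 0.26094418·0.25799288) = 52.777534
y = r_b·(sin φ − φ·cos φ) = 51.068350·(0.25799288 − 0.26094418·0.96614682) = 0.300409

x=52.777534 y=0.300409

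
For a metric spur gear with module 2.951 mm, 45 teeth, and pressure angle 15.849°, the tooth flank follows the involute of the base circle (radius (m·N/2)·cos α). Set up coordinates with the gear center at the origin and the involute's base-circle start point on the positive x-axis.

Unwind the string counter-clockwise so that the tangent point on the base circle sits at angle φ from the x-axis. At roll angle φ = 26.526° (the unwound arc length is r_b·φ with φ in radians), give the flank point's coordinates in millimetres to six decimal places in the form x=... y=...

pitch radius r_p = m·N/2 = 2.951·45/2 = 66.397500
base radius r_b = r_p·cos α = 66.397500·cos 15.849° = 63.873385
roll angle φ = 26.526° = 0.46296604 rad
x = r_b·(cos φ + φ·sin φ) = 63.873385·(0.89473179 + 0.46296604·0.44660388) = 70.356164
y = r_b·(sin φ − φ·cos φ) = 63.873385·(0.44660388 − 0.46296604·0.89473179) = 2.067801

x=70.356164 y=2.067801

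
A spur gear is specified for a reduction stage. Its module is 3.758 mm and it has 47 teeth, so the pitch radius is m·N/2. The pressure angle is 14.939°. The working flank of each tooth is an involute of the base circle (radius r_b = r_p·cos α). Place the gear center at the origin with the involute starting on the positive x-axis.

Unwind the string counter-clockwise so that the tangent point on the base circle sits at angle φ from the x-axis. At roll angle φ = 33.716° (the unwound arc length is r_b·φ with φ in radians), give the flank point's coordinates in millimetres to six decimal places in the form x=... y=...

x=98.847216 y=5.597539

pitch radius r_p = m·N/2 = 3.758·47/2 = 88.313000
base radius r_b = r_p·cos α = 88.313000·cos 14.939° = 85.328094
roll angle φ = 33.716° = 0.58845521 rad
x = r_b·(cos φ + φ·sin φ) = 85.328094·(0.83179915 + 0.58845521·0.55507673) = 98.847216
y = r_b·(sin φ − φ·cos φ) = 85.328094·(0.55507673 − 0.58845521·0.83179915) = 5.597539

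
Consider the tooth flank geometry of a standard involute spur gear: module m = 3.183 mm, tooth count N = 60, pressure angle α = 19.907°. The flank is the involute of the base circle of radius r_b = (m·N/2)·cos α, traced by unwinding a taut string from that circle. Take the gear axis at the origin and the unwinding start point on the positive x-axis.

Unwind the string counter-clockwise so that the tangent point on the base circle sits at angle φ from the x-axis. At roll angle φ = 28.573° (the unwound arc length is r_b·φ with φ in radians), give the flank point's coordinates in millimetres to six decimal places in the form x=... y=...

pitch radius r_p = m·N/2 = 3.183·60/2 = 95.490000
base radius r_b = r_p·cos α = 95.490000·cos 19.907° = 89.784142
roll angle φ = 28.573° = 0.49869293 rad
x = r_b·(cos φ + φ·sin φ) = 89.784142·(0.87820846 + 0.49869293·0.47827807) = 100.263957
y = r_b·(sin φ − φ·cos φ) = 89.784142·(0.47827807 − 0.49869293·0.87820846) = 3.620251

x=100.263957 y=3.620251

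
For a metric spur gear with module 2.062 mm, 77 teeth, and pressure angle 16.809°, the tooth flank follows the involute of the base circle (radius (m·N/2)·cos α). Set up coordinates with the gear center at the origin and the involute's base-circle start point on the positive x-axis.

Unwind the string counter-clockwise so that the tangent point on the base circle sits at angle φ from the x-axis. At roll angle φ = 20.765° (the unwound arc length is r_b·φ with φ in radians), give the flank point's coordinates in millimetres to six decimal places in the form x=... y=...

pitch radius r_p = m·N/2 = 2.062·77/2 = 79.387000
base radius r_b = r_p·cos α = 79.387000·cos 16.809° = 75.995118
roll angle φ = 20.765° = 0.36241762 rad
x = r_b·(cos φ + φ·sin φ) = 75.995118·(0.93504242 + 0.36241762·0.35453584) = 80.823275
y = r_b·(sin φ − φ·cos φ) = 75.995118·(0.35453584 − 0.36241762·0.93504242) = 1.190083

x=80.823275 y=1.190083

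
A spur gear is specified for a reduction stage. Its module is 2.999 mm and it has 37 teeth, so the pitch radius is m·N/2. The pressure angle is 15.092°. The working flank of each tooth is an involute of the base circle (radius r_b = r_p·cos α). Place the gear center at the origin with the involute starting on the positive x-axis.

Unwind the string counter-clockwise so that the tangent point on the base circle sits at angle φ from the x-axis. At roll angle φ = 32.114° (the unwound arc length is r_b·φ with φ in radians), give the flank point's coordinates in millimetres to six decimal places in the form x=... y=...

x=61.332784 y=3.046444

pitch radius r_p = m·N/2 = 2.999·37/2 = 55.481500
base radius r_b = r_p·cos α = 55.481500·cos 15.092° = 53.567887
roll angle φ = 32.114° = 0.56049504 rad
x = r_b·(cos φ + φ·sin φ) = 53.567887·(0.84699205 + 0.56049504·0.53160555) = 61.332784
y = r_b·(sin φ − φ·cos φ) = 53.567887·(0.53160555 − 0.56049504·0.84699205) = 3.046444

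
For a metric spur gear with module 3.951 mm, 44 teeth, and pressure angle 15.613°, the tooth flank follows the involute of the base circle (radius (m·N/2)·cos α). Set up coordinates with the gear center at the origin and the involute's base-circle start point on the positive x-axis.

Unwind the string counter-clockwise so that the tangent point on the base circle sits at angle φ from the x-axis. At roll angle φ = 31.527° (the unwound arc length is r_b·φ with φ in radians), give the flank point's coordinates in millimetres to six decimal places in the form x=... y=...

pitch radius r_p = m·N/2 = 3.951·44/2 = 86.922000
base radius r_b = r_p·cos α = 86.922000·cos 15.613° = 83.714711
roll angle φ = 31.527° = 0.55024995 rad
x = r_b·(cos φ + φ·sin φ) = 83.714711·(0.85239385 + 0.55024995·0.52290030) = 95.444792
y = r_b·(sin φ − φ·cos φ) = 83.714711·(0.52290030 − 0.55024995·0.85239385) = 4.509764

x=95.444792 y=4.509764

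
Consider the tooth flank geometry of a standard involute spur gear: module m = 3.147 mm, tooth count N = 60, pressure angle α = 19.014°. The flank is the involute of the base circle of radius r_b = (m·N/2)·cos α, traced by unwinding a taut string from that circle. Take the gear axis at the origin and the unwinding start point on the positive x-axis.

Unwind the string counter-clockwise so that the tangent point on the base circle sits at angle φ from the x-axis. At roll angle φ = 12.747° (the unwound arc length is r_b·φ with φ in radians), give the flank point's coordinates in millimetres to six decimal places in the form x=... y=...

x=91.440619 y=0.326013

pitch radius r_p = m·N/2 = 3.147·60/2 = 94.410000
base radius r_b = r_p·cos α = 94.410000·cos 19.014° = 89.258896
roll angle φ = 12.747° = 0.22247712 rad
x = r_b·(cos φ + φ·sin φ) = 89.258896·(0.97535387 + 0.22247712·0.22064637) = 91.440619
y = r_b·(sin φ − φ·cos φ) = 89.258896·(0.22064637 − 0.22247712·0.97535387) = 0.326013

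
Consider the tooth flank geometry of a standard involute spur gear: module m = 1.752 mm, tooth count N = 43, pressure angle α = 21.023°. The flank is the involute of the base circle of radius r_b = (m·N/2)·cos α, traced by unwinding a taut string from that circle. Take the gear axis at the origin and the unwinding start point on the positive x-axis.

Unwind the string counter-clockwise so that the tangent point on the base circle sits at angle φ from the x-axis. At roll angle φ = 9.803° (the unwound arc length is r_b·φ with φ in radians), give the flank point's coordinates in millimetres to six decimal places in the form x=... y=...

pitch radius r_p = m·N/2 = 1.752·43/2 = 37.668000
base radius r_b = r_p·cos α = 37.668000·cos 21.023° = 35.160686
roll angle φ = 9.803° = 0.17109463 rad
x = r_b·(cos φ + φ·sin φ) = 35.160686·(0.98539898 + 0.17109463·0.17026109) = 35.671562
y = r_b·(sin φ − φ·cos φ) = 35.160686·(0.17026109 − 0.17109463·0.98539898) = 0.058529

x=35.671562 y=0.058529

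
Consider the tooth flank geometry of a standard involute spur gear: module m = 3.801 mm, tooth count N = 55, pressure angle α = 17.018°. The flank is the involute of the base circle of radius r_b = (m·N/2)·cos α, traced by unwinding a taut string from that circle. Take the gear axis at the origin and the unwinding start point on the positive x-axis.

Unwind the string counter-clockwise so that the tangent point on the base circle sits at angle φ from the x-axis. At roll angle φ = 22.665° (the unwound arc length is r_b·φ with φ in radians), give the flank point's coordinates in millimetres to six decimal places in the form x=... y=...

x=107.467517 y=2.030261

pitch radius r_p = m·N/2 = 3.801·55/2 = 104.527500
base radius r_b = r_p·cos α = 104.527500·cos 17.018° = 99.950539
roll angle φ = 22.665° = 0.39557887 rad
x = r_b·(cos φ + φ·sin φ) = 99.950539·(0.92277365 + 0.39557887·0.38534242) = 107.467517
y = r_b·(sin φ − φ·cos φ) = 99.950539·(0.38534242 − 0.39557887·0.92277365) = 2.030261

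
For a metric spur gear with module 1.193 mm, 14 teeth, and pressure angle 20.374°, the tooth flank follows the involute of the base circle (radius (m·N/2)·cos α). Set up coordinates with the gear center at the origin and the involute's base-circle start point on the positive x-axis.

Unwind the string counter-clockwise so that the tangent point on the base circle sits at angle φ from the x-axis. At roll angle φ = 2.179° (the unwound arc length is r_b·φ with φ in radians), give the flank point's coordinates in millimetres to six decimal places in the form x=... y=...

pitch radius r_p = m·N/2 = 1.193·14/2 = 8.351000
base radius r_b = r_p·cos α = 8.351000·cos 20.374° = 7.828562
roll angle φ = 2.179° = 0.03803072 rad
x = r_b·(cos φ + φ·sin φ) = 7.828562·(0.99927692 + 0.03803072·0.03802156) = 7.834221
y = r_b·(sin φ − φ·cos φ) = 7.828562·(0.03802156 − 0.03803072·0.99927692) = 0.000144

x=7.834221 y=0.000144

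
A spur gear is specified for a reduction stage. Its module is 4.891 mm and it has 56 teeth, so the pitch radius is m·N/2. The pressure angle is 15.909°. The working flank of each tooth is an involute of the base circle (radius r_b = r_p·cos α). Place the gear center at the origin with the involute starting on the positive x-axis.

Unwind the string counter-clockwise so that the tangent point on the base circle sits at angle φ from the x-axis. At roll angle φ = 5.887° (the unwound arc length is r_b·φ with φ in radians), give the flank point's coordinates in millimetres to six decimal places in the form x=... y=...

x=132.396016 y=0.047570

pitch radius r_p = m·N/2 = 4.891·56/2 = 136.948000
base radius r_b = r_p·cos α = 136.948000·cos 15.909° = 131.702654
roll angle φ = 5.887° = 0.10274753 rad
x = r_b·(cos φ + φ·sin φ) = 131.702654·(0.99472611 + 0.10274753·0.10256684) = 132.396016
y = r_b·(sin φ − φ·cos φ) = 131.702654·(0.10256684 − 0.10274753·0.99472611) = 0.047570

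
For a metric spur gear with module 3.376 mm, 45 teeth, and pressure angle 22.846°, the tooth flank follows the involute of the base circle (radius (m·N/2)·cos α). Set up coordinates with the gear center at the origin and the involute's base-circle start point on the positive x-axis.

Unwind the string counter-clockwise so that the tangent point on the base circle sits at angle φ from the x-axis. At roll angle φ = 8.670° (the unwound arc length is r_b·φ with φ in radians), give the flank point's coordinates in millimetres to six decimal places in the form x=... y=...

pitch radius r_p = m·N/2 = 3.376·45/2 = 75.960000
base radius r_b = r_p·cos α = 75.960000·cos 22.846° = 70.001070
roll angle φ = 8.670° = 0.15132005 rad
x = r_b·(cos φ + φ·sin φ) = 70.001070·(0.98857295 + 0.15132005·0.15074323) = 70.797922
y = r_b·(sin φ − φ·cos φ) = 70.001070·(0.15074323 − 0.15132005·0.98857295) = 0.080664

x=70.797922 y=0.080664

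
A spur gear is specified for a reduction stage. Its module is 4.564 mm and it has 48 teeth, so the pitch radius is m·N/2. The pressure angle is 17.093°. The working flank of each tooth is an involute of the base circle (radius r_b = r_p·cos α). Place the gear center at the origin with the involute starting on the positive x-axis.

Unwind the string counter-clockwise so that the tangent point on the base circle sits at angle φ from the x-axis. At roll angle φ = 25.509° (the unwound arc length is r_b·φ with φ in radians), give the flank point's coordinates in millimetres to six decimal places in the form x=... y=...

pitch radius r_p = m·N/2 = 4.564·48/2 = 109.536000
base radius r_b = r_p·cos α = 109.536000·cos 17.093° = 104.697678
roll angle φ = 25.509° = 0.44521604 rad
x = r_b·(cos φ + φ·sin φ) = 104.697678·(0.90251765 + 0.44521604·0.43065287) = 114.565561
y = r_b·(sin φ − φ·cos φ) = 104.697678·(0.43065287 − 0.44521604·0.90251765) = 3.019223

x=114.565561 y=3.019223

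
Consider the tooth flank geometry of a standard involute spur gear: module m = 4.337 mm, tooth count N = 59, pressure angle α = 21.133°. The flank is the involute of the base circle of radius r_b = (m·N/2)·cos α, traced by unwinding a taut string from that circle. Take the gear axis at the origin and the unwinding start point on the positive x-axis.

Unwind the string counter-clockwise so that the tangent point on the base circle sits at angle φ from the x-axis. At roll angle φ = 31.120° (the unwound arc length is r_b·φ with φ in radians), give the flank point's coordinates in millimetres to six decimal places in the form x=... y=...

x=135.662494 y=6.187824

pitch radius r_p = m·N/2 = 4.337·59/2 = 127.941500
base radius r_b = r_p·cos α = 127.941500·cos 21.133° = 119.336927
roll angle φ = 31.120° = 0.54314646 rad
x = r_b·(cos φ + φ·sin φ) = 119.336927·(0.85608673 + 0.54314646·0.51683219) = 135.662494
y = r_b·(sin φ − φ·cos φ) = 119.336927·(0.51683219 − 0.54314646·0.85608673) = 6.187824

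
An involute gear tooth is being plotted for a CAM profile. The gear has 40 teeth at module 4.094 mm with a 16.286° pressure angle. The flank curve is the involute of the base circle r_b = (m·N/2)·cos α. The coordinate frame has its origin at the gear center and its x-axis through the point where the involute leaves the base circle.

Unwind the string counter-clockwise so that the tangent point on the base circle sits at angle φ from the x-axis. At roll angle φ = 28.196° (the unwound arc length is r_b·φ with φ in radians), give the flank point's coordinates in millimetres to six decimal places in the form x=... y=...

pitch radius r_p = m·N/2 = 4.094·40/2 = 81.880000
base radius r_b = r_p·cos α = 81.880000·cos 16.286° = 78.594470
roll angle φ = 28.196° = 0.49211304 rad
x = r_b·(cos φ + φ·sin φ) = 78.594470·(0.88133644 + 0.49211304·0.47248924) = 87.542809
y = r_b·(sin φ − φ·cos φ) = 78.594470·(0.47248924 − 0.49211304·0.88133644) = 3.047272

x=87.542809 y=3.047272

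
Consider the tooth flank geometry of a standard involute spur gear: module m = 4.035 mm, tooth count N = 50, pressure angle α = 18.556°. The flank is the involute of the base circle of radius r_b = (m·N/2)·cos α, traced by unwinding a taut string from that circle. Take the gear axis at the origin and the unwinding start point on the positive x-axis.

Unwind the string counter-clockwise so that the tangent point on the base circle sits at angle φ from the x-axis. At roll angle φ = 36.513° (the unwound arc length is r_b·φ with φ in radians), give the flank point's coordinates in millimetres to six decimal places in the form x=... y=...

pitch radius r_p = m·N/2 = 4.035·50/2 = 100.875000
base radius r_b = r_p·cos α = 100.875000·cos 18.556° = 95.630819
roll angle φ = 36.513° = 0.63727207 rad
x = r_b·(cos φ + φ·sin φ) = 95.630819·(0.80372188 + 0.63727207·0.59500516) = 113.121892
y = r_b·(sin φ − φ·cos φ) = 95.630819·(0.59500516 − 0.63727207·0.80372188) = 7.919729

x=113.121892 y=7.919729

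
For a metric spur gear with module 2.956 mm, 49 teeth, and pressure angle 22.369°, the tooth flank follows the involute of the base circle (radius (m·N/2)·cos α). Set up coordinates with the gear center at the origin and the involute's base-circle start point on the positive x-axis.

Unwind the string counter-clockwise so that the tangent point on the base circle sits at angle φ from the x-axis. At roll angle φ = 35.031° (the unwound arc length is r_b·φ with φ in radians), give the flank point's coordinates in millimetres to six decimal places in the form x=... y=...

x=78.344358 y=4.914077

pitch radius r_p = m·N/2 = 2.956·49/2 = 72.422000
base radius r_b = r_p·cos α = 72.422000·cos 22.369° = 66.972395
roll angle φ = 35.031° = 0.61140629 rad
x = r_b·(cos φ + φ·sin φ) = 66.972395·(0.81884159 + 0.61140629·0.57401956) = 78.344358
y = r_b·(sin φ − φ·cos φ) = 66.972395·(0.57401956 − 0.61140629·0.81884159) = 4.914077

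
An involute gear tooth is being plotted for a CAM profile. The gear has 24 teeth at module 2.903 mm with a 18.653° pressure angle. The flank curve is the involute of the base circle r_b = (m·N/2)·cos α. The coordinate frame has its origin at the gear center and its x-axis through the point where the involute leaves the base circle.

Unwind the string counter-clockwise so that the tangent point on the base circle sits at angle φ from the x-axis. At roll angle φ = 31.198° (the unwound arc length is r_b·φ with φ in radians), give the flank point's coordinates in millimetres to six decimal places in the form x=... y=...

x=37.542398 y=1.724070

pitch radius r_p = m·N/2 = 2.903·24/2 = 34.836000
base radius r_b = r_p·cos α = 34.836000·cos 18.653° = 33.006168
roll angle φ = 31.198° = 0.54450782 rad
x = r_b·(cos φ + φ·sin φ) = 33.006168·(0.85538234 + 0.54450782·0.51799715) = 37.542398
y = r_b·(sin φ − φ·cos φ) = 33.006168·(0.51799715 − 0.54450782·0.85538234) = 1.724070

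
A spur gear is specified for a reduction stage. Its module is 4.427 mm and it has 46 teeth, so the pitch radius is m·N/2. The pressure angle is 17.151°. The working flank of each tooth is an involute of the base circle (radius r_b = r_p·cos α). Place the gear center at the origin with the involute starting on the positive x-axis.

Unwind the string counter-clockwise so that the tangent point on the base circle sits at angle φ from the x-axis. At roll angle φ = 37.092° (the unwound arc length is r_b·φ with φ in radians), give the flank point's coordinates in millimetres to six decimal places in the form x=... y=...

x=115.593883 y=8.435720

pitch radius r_p = m·N/2 = 4.427·46/2 = 101.821000
base radius r_b = r_p·cos α = 101.821000·cos 17.151° = 97.293112
roll angle φ = 37.092° = 0.64737753 rad
x = r_b·(cos φ + φ·sin φ) = 97.293112·(0.79766814 + 0.64737753·0.60309662) = 115.593883
y = r_b·(sin φ − φ·cos φ) = 97.293112·(0.60309662 − 0.64737753·0.79766814) = 8.435720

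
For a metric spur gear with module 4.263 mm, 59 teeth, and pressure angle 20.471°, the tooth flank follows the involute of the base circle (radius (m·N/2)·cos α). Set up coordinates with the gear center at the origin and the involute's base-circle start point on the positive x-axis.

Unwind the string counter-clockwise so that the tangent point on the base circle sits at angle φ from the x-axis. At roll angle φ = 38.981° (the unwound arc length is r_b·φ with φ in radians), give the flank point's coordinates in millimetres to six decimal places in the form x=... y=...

pitch radius r_p = m·N/2 = 4.263·59/2 = 125.758500
base radius r_b = r_p·cos α = 125.758500·cos 20.471° = 117.816766
roll angle φ = 38.981° = 0.68034680 rad
x = r_b·(cos φ + φ·sin φ) = 117.816766·(0.77735461 + 0.68034680·0.62906265) = 142.008714
y = r_b·(sin φ − φ·cos φ) = 117.816766·(0.62906265 − 0.68034680·0.77735461) = 11.804289

x=142.008714 y=11.804289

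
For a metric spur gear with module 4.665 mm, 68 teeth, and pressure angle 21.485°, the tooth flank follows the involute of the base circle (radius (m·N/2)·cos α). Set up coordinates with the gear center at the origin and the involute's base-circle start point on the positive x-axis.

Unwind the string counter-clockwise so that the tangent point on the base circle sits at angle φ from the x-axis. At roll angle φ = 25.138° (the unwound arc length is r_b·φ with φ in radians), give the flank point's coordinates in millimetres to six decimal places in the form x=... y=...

pitch radius r_p = m·N/2 = 4.665·68/2 = 158.610000
base radius r_b = r_p·cos α = 158.610000·cos 21.485° = 147.588744
roll angle φ = 25.138° = 0.43874087 rad
x = r_b·(cos φ + φ·sin φ) = 147.588744·(0.90528726 + 0.43874087·0.42479993) = 161.117370
y = r_b·(sin φ − φ·cos φ) = 147.588744·(0.42479993 − 0.43874087·0.90528726) = 4.075428

x=161.117370 y=4.075428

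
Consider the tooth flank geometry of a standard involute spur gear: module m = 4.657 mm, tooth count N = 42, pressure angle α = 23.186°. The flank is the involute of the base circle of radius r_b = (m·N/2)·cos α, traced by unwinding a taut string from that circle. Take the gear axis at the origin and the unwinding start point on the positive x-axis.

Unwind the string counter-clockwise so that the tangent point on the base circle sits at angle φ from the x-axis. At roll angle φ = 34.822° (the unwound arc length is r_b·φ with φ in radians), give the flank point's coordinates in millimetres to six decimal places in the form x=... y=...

x=104.998961 y=6.481795

pitch radius r_p = m·N/2 = 4.657·42/2 = 97.797000
base radius r_b = r_p·cos α = 97.797000·cos 23.186° = 89.898090
roll angle φ = 34.822° = 0.60775855 rad
x = r_b·(cos φ + φ·sin φ) = 89.898090·(0.82093001 + 0.60775855·0.57102882) = 104.998961
y = r_b·(sin φ − φ·cos φ) = 89.898090·(0.57102882 − 0.60775855·0.82093001) = 6.481795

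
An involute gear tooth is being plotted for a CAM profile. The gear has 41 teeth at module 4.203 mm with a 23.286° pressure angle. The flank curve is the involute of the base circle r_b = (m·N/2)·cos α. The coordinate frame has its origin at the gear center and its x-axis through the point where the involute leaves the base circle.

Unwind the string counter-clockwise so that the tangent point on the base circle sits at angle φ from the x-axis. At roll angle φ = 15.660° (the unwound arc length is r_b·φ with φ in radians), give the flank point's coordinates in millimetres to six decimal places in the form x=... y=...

x=82.044177 y=0.534627

pitch radius r_p = m·N/2 = 4.203·41/2 = 86.161500
base radius r_b = r_p·cos α = 86.161500·cos 23.286° = 79.143043
roll angle φ = 15.660° = 0.27331856 rad
x = r_b·(cos φ + φ·sin φ) = 79.143043·(0.96288043 + 0.27331856·0.26992829) = 82.044177
y = r_b·(sin φ − φ·cos φ) = 79.143043·(0.26992829 − 0.27331856·0.96288043) = 0.534627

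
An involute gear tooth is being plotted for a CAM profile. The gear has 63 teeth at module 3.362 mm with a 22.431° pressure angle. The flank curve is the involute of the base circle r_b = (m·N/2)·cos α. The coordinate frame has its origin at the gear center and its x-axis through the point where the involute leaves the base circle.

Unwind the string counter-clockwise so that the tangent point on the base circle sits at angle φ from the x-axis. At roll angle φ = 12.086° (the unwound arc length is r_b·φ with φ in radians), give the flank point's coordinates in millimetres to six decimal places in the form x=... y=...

x=100.044042 y=0.304905

pitch radius r_p = m·N/2 = 3.362·63/2 = 105.903000
base radius r_b = r_p·cos α = 105.903000·cos 22.431° = 97.890349
roll angle φ = 12.086° = 0.21094049 rad
x = r_b·(cos φ + φ·sin φ) = 97.890349·(0.97783443 + 0.21094049·0.20937964) = 100.044042
y = r_b·(sin φ − φ·cos φ) = 97.890349·(0.20937964 − 0.21094049·0.97783443) = 0.304905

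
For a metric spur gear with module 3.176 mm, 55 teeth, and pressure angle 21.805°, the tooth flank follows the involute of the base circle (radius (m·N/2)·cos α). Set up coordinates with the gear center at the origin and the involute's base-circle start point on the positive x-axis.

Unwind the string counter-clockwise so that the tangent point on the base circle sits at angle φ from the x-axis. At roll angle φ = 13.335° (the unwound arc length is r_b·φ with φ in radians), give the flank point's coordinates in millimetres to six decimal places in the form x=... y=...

pitch radius r_p = m·N/2 = 3.176·55/2 = 87.340000
base radius r_b = r_p·cos α = 87.340000·cos 21.805° = 81.091121
roll angle φ = 13.335° = 0.23273966 rad
x = r_b·(cos φ + φ·sin φ) = 81.091121·(0.97303816 + 0.23273966·0.23064418) = 83.257731
y = r_b·(sin φ − φ·cos φ) = 81.091121·(0.23064418 − 0.23273966·0.97303816) = 0.338929

x=83.257731 y=0.338929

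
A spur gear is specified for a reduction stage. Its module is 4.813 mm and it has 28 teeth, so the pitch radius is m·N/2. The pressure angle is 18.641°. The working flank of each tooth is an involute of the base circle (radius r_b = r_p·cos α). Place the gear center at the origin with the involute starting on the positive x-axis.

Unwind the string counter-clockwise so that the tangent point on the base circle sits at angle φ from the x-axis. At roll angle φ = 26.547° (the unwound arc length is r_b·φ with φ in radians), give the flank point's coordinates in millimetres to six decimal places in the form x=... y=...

x=70.336947 y=2.071794

pitch radius r_p = m·N/2 = 4.813·28/2 = 67.382000
base radius r_b = r_p·cos α = 67.382000·cos 18.641° = 63.847135
roll angle φ = 26.547° = 0.46333256 rad
x = r_b·(cos φ + φ·sin φ) = 63.847135·(0.89456804 + 0.46333256·0.44693178) = 70.336947
y = r_b·(sin φ − φ·cos φ) = 63.847135·(0.44693178 − 0.46333256·0.89456804) = 2.071794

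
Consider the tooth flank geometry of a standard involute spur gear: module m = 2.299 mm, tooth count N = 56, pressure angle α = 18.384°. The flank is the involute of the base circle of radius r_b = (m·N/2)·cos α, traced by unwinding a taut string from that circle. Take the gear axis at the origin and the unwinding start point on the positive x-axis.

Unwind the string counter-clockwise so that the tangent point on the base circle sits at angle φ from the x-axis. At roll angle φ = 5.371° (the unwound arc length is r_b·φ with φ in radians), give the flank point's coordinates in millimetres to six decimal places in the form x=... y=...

pitch radius r_p = m·N/2 = 2.299·56/2 = 64.372000
base radius r_b = r_p·cos α = 64.372000·cos 18.384° = 61.086718
roll angle φ = 5.371° = 0.09374163 rad
x = r_b·(cos φ + φ·sin φ) = 61.086718·(0.99560947 + 0.09374163·0.09360440) = 61.354529
y = r_b·(sin φ − φ·cos φ) = 61.086718·(0.09360440 − 0.09374163·0.99560947) = 0.016759

x=61.354529 y=0.016759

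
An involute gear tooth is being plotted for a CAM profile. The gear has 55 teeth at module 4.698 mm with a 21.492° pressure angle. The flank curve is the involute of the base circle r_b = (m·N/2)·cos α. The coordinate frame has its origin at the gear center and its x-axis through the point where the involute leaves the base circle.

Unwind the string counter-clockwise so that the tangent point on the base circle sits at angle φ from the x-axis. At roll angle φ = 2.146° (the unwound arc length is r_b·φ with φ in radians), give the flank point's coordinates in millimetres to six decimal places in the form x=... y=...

x=120.296198 y=0.002105

pitch radius r_p = m·N/2 = 4.698·55/2 = 129.195000
base radius r_b = r_p·cos α = 129.195000·cos 21.492° = 120.211908
roll angle φ = 2.146° = 0.03745477 rad
x = r_b·(cos φ + φ·sin φ) = 120.211908·(0.99929865 + 0.03745477·0.03744601) = 120.296198
y = r_b·(sin φ − φ·cos φ) = 120.211908·(0.03744601 − 0.03745477·0.99929865) = 0.002105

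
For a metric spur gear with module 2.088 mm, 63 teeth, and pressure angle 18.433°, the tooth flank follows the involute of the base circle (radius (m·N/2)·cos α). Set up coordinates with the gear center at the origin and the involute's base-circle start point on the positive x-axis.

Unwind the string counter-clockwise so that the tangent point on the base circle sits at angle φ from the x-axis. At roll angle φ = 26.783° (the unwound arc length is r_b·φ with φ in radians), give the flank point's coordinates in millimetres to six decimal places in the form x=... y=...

pitch radius r_p = m·N/2 = 2.088·63/2 = 65.772000
base radius r_b = r_p·cos α = 65.772000·cos 18.433° = 62.397505
roll angle φ = 26.783° = 0.46745153 rad
x = r_b·(cos φ + φ·sin φ) = 62.397505·(0.89271956 + 0.46745153·0.45061269) = 68.846858
y = r_b·(sin φ − φ·cos φ) = 62.397505·(0.45061269 − 0.46745153·0.89271956) = 2.078433

x=68.846858 y=2.078433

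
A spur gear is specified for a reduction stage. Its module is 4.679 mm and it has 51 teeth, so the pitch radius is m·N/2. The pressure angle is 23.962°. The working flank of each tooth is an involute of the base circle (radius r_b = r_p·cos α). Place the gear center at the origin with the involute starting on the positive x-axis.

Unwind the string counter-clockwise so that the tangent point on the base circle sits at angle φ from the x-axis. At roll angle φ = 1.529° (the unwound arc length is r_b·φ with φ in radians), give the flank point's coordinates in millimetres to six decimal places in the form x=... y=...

x=109.070198 y=0.000691

pitch radius r_p = m·N/2 = 4.679·51/2 = 119.314500
base radius r_b = r_p·cos α = 119.314500·cos 23.962° = 109.031382
roll angle φ = 1.529° = 0.02668608 rad
x = r_b·(cos φ + φ·sin φ) = 109.031382·(0.99964395 + 0.02668608·0.02668292) = 109.070198
y = r_b·(sin φ − φ·cos φ) = 109.031382·(0.02668292 − 0.02668608·0.99964395) = 0.000691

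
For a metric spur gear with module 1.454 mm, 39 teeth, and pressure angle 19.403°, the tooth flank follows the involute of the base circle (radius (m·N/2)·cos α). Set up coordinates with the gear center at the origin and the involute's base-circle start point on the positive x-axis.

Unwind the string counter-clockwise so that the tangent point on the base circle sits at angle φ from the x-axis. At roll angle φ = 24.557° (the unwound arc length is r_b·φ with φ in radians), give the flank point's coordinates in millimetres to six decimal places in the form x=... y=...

pitch radius r_p = m·N/2 = 1.454·39/2 = 28.353000
base radius r_b = r_p·cos α = 28.353000·cos 19.403° = 26.742699
roll angle φ = 24.557° = 0.42860050 rad
x = r_b·(cos φ + φ·sin φ) = 26.742699·(0.90954827 + 0.42860050·0.41559830) = 29.087336
y = r_b·(sin φ − φ·cos φ) = 26.742699·(0.41559830 − 0.42860050·0.90954827) = 0.689038

x=29.087336 y=0.689038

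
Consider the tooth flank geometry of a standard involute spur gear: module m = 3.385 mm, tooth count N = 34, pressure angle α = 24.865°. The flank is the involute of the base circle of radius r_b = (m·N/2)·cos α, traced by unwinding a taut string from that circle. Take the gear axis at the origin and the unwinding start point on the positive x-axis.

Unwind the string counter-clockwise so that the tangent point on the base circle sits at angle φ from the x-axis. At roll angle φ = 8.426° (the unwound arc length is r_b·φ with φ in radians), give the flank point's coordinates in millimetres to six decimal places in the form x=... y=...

pitch radius r_p = m·N/2 = 3.385·34/2 = 57.545000
base radius r_b = r_p·cos α = 57.545000·cos 24.865° = 52.210638
roll angle φ = 8.426° = 0.14706144 rad
x = r_b·(cos φ + φ·sin φ) = 52.210638·(0.98920594 + 0.14706144·0.14653193) = 52.772171
y = r_b·(sin φ − φ·cos φ) = 52.210638·(0.14653193 − 0.14706144·0.98920594) = 0.055232

x=52.772171 y=0.055232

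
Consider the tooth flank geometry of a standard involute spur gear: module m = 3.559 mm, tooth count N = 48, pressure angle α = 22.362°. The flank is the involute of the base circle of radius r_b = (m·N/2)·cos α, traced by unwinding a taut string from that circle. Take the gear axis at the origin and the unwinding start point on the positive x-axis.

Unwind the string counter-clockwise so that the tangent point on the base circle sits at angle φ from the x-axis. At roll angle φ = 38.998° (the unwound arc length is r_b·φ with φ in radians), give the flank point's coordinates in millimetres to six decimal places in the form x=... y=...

pitch radius r_p = m·N/2 = 3.559·48/2 = 85.416000
base radius r_b = r_p·cos α = 85.416000·cos 22.362° = 78.992594
roll angle φ = 38.998° = 0.68064350 rad
x = r_b·(cos φ + φ·sin φ) = 78.992594·(0.77716793 + 0.68064350·0.62929326) = 95.224964
y = r_b·(sin φ − φ·cos φ) = 78.992594·(0.62929326 − 0.68064350·0.77716793) = 7.924455

x=95.224964 y=7.924455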